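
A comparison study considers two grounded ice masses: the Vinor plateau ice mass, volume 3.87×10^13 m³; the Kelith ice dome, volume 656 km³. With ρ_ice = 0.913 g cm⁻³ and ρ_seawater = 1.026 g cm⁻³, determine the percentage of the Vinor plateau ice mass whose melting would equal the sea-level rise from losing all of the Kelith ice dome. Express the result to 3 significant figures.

≈ 1.70 %

Equal sea-level rise means equal mass of meltwater, i.e. equal mass of ice lost.
Ice mass of Kelith: 5.989×10^14 kg; ice mass of Vinor: 3.533×10^16 kg.
Fraction required = 5.989×10^14 / 3.533×10^16 = 0.0170 → 1.70 %.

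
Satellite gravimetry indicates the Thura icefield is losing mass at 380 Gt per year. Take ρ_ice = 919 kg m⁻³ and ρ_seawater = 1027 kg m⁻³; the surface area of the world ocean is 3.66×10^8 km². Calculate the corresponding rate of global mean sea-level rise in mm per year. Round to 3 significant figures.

ρ_w = 1027 kg m⁻³. Annual water volume added = 380 Gt / ρ_w = 3.800×10^14 kg / 1027 kg m⁻³ = 3.700×10^11 m³.
Δh per year = 3.700×10^11 / 3.66×10^14 = 1.01×10^-3 m = 1.01 mm.

≈ 1.01 mm/yr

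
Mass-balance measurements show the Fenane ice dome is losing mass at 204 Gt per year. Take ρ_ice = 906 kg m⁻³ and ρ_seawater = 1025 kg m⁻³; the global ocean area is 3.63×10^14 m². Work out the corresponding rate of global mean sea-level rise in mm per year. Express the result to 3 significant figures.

ρ_w = 1025 kg m⁻³. Annual water volume added = 204 Gt / ρ_w = 2.040×10^14 kg / 1025 kg m⁻³ = 1.990×10^11 m³.
Δh per year = 1.990×10^11 / 3.63×10^14 = 5.48×10^-4 m = 0.548 mm.

≈ 0.548 mm/yr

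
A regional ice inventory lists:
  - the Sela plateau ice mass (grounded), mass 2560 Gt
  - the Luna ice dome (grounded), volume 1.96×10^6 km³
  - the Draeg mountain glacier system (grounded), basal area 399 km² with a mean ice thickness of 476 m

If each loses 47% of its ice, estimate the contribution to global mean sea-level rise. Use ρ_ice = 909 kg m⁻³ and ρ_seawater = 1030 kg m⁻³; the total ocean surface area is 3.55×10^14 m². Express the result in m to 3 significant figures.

≈ 2.29 m

Sela: 0.47 × 2560 Gt = 1.203×10^15 kg; dividing by ρ_w = 1030 kg m⁻³ gives 1.168×10^12 m³ of water.
Luna: 0.47 × 1.96×10^6 km³ × (909/1030) = 8.130×10^5 km³ of water.
Draeg: ice volume = 399 km² × 476 m = 189.9 km³; 0.47 × 189.9 × (909/1030) = 78.78 km³ of water.
Total added water ≈ 8.142×10^14 m³ over 3.55×10^14 m² → Δh = 2.29 m.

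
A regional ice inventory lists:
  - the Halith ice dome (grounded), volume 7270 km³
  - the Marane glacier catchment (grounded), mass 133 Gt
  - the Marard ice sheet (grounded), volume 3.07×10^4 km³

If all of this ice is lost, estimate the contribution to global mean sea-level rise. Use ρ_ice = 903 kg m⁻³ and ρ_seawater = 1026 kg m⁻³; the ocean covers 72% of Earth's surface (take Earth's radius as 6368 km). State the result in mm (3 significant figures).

≈ 91.4 mm

Halith: 7270 km³ × (903/1026) = 6398 km³ of water.
Marane: 133 Gt = 1.330×10^14 kg; dividing by ρ_w = 1026 kg m⁻³ gives 1.296×10^11 m³ of water.
Marard: 3.07×10^4 km³ × (903/1026) = 2.702×10^4 km³ of water.
Total added water ≈ 3.355×10^13 m³ over 3.67×10^14 m² → Δh = 0.0914 m = 91.4 mm.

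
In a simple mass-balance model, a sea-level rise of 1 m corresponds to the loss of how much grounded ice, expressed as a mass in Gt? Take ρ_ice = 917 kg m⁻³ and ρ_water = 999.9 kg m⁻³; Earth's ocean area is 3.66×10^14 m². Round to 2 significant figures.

Required water volume = Δh × A = 1 m × 3.66×10^14 m² = 3.660×10^14 m³.
ρ_w = 999.9 kg m⁻³, so the mass of water = 3.660×10^14 m³ × 999.9 kg m⁻³ = 3.660×10^17 kg = 3.7×10^5 Gt (and the same mass of ice, by conservation).

≈ 3.7×10^5 Gt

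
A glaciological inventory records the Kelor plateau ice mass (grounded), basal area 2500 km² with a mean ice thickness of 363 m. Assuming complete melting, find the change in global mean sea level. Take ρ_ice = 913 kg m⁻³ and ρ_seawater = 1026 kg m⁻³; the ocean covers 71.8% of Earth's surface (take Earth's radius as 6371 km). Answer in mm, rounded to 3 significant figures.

≈ 2.21 mm

Kelor: ice volume = 2500 km² × 363 m = 907.5 km³; 907.5 × (913/1026) = 807.6 km³ of water.
Spread over 3.66×10^14 m² of ocean, Δh = 8.076×10^11 / 3.66×10^14 = 2.21×10^-3 m = 2.21 mm.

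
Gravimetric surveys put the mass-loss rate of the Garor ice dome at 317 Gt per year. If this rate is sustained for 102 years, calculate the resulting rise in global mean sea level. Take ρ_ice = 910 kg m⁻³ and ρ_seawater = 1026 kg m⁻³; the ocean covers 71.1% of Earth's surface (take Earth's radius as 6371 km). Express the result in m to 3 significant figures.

Total mass lost = 317 Gt/yr × 102 yr = 3.233×10^4 Gt = 3.233×10^16 kg.
ρ_w = 1026 kg m⁻³, so water volume = 3.233×10^16 / 1026 = 3.151×10^13 m³.
Δh = 3.151×10^13 / 3.63×10^14 = 0.0869 m.

≈ 0.0869 m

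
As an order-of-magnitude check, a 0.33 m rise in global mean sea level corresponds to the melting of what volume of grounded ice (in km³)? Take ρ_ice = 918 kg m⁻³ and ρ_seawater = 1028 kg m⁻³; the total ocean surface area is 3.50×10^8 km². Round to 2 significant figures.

≈ 1.3×10^5 km³

Required water volume = Δh × A = 0.33 m × 3.50×10^14 m² = 1.155×10^14 m³ = 1.155×10^5 km³.
Ice volume = water volume × ρ_w/ρ_ice = 1.155×10^5 × 1028/918 = 1.3×10^5 km³.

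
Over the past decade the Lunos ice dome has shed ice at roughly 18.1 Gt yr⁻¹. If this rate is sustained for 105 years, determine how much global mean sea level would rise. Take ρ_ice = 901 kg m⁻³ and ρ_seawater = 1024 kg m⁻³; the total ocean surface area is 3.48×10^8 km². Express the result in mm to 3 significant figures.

≈ 5.33 mm

Total mass lost = 18.1 Gt/yr × 105 yr = 1901 Gt = 1.900×10^15 kg.
ρ_w = 1024 kg m⁻³, so water volume = 1.900×10^15 / 1024 = 1.856×10^12 m³.
Δh = 1.856×10^12 / 3.48×10^14 = 5.33×10^-3 m = 5.33 mm.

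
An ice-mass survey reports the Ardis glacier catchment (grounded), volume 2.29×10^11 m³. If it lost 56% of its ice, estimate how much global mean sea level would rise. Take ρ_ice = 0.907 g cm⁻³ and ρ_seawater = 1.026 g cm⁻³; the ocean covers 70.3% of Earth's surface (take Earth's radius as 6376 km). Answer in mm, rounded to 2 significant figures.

Ardis: 0.56 × 2.29×10^11 m³ × (907/1026) = 1.134×10^11 m³ of water.
Spread over 3.59×10^14 m² of ocean, Δh = 1.134×10^11 / 3.59×10^14 = 3.16×10^-4 m = 0.32 mm.

≈ 0.32 mm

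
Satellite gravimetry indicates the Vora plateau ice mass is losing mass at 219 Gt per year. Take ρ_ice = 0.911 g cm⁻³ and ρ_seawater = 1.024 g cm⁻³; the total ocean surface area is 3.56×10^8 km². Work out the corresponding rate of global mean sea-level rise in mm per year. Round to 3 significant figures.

ρ_w = 1.024 g cm⁻³ = 1024 kg m⁻³. Annual water volume added = 219 Gt / ρ_w = 2.190×10^14 kg / 1024 kg m⁻³ = 2.139×10^11 m³.
Δh per year = 2.139×10^11 / 3.56×10^14 = 6.01×10^-4 m = 0.601 mm.

≈ 0.601 mm/yr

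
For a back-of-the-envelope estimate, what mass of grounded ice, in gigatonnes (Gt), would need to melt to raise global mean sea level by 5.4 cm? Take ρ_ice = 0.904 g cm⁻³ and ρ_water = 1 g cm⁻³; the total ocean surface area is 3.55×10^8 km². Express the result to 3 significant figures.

≈ 1.92×10^4 Gt

Required water volume = Δh × A = 0.054 m × 3.55×10^14 m² = 1.917×10^13 m³.
ρ_w = 1 g cm⁻³ = 1000 kg m⁻³, so the mass of water = 1.917×10^13 m³ × 1000 kg m⁻³ = 1.917×10^16 kg = 1.92×10^4 Gt (and the same mass of ice, by conservation).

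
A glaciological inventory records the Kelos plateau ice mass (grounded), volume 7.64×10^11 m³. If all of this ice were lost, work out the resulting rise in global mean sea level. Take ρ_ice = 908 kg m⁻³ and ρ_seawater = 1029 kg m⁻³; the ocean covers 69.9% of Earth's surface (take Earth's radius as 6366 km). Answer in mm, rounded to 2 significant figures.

Kelos: 7.64×10^11 m³ × (908/1029) = 6.742×10^11 m³ of water.
Spread over 3.56×10^14 m² of ocean, Δh = 6.742×10^11 / 3.56×10^14 = 1.89×10^-3 m = 1.9 mm.

≈ 1.9 mm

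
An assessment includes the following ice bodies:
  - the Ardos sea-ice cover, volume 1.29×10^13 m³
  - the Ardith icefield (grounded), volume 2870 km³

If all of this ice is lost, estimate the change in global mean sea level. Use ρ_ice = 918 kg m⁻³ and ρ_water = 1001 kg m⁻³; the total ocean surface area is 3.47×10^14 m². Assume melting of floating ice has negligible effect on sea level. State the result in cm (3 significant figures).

≈ 0.759 cm

The Ardos sea-ice cover is floating and already displaces its own weight of water, so its melt adds essentially nothing to sea level.
Ardith: 2870 km³ × (918/1001) = 2632 km³ of water.
Total added water ≈ 2.632×10^12 m³ over 3.47×10^14 m² → Δh = 7.59×10^-3 m = 0.759 cm.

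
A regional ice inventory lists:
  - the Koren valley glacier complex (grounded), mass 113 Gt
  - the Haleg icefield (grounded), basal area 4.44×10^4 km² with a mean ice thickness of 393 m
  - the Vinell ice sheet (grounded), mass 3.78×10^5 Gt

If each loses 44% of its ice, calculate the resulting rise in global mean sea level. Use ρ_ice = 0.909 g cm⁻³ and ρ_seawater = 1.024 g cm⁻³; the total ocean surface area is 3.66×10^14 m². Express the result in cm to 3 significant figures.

Koren: 0.44 × 113 Gt = 4.972×10^13 kg; dividing by ρ_w = 1.024 g cm⁻³ = 1024 kg m⁻³ gives 4.855×10^10 m³ of water.
Haleg: ice volume = 4.44×10^4 km² × 393 m = 1.745×10^4 km³; 0.44 × 1.745×10^4 × (909/1024) = 6815 km³ of water.
Vinell: 0.44 × 3.78×10^5 Gt = 1.663×10^17 kg; dividing by ρ_w = 1024 kg m⁻³ gives 1.624×10^14 m³ of water.
Total added water ≈ 1.693×10^14 m³ over 3.66×10^14 m² → Δh = 0.463 m = 46.3 cm.

≈ 46.3 cm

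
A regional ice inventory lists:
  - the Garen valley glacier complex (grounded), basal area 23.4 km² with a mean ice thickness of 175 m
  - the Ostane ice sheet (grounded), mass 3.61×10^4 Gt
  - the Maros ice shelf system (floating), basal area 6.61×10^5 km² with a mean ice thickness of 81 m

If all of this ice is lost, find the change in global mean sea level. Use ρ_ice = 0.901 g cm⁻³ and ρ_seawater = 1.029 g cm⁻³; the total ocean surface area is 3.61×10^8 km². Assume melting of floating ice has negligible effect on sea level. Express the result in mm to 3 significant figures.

Garen: ice volume = 23.4 km² × 175 m = 4.095 km³; 4.095 × (901/1029) = 3.586 km³ of water.
Ostane: 3.61×10^4 Gt = 3.610×10^16 kg; dividing by ρ_w = 1.029 g cm⁻³ = 1029 kg m⁻³ gives 3.508×10^13 m³ of water.
The Maros ice shelf system is floating and already displaces its own weight of water, so its melt adds essentially nothing to sea level.
Total added water ≈ 3.509×10^13 m³ over 3.61×10^14 m² → Δh = 0.0972 m = 97.2 mm.

≈ 97.2 mm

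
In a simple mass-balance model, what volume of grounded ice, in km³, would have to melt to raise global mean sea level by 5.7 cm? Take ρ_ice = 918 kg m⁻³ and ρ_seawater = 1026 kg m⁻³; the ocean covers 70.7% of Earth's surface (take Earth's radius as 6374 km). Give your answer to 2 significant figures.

≈ 2.3×10^4 km³

Required water volume = Δh × A = 0.057 m × 3.61×10^14 m² = 2.057×10^13 m³ = 2.057×10^4 km³.
Ice volume = water volume × ρ_w/ρ_ice = 2.057×10^4 × 1026/918 = 2.3×10^4 km³.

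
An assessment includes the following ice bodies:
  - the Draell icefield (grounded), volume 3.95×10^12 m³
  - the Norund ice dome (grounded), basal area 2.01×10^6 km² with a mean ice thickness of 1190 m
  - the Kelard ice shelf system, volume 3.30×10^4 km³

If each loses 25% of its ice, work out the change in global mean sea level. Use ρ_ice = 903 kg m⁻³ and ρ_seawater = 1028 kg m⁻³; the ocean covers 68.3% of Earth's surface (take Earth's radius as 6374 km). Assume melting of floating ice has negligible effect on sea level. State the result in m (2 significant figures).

Draell: 0.25 × 3.95×10^12 m³ × (903/1028) = 8.674×10^11 m³ of water.
Norund: ice volume = 2.01×10^6 km² × 1190 m = 2.392×10^6 km³; 0.25 × 2.392×10^6 × (903/1028) = 5.253×10^5 km³ of water.
The Kelard ice shelf system is floating and already displaces its own weight of water, so its melt adds essentially nothing to sea level.
Total added water ≈ 5.261×10^14 m³ over 3.49×10^14 m² → Δh = 1.51 m.

≈ 1.5 m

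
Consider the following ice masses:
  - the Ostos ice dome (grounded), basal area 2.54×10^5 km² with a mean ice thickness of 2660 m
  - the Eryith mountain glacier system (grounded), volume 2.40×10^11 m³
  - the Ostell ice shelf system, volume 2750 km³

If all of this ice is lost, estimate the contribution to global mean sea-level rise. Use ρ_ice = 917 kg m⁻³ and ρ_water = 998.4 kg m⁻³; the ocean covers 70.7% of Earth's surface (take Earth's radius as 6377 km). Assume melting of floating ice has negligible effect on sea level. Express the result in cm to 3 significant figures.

Ostos: ice volume = 2.54×10^5 km² × 2660 m = 6.756×10^5 km³; 6.756×10^5 × (917/998.4) = 6.206×10^5 km³ of water.
Eryith: 2.40×10^11 m³ × (917/998.4) = 2.204×10^11 m³ of water.
The Ostell ice shelf system is floating and already displaces its own weight of water, so its melt adds essentially nothing to sea level.
Total added water ≈ 6.208×10^14 m³ over 3.61×10^14 m² → Δh = 1.72 m = 172 cm.

≈ 172 cm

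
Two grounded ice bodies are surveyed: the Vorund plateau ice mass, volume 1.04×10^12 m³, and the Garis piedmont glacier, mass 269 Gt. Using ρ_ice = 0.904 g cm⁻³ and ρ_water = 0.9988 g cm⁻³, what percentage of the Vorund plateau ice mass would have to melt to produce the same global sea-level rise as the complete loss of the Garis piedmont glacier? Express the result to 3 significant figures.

Equal sea-level rise means equal mass of meltwater, i.e. equal mass of ice lost.
Ice mass of Garis: 2.690×10^14 kg; ice mass of Vorund: 9.402×10^14 kg.
Fraction required = 2.690×10^14 / 9.402×10^14 = 0.286 → 28.6 %.

≈ 28.6 %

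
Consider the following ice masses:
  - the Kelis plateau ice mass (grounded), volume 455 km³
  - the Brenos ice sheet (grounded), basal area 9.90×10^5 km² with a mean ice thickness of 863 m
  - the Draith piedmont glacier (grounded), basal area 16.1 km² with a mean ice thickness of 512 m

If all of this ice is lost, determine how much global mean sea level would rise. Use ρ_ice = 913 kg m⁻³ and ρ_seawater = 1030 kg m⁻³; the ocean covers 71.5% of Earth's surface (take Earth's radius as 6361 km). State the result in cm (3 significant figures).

Kelis: 455 km³ × (913/1030) = 403.3 km³ of water.
Brenos: ice volume = 9.90×10^5 km² × 863 m = 8.544×10^5 km³; 8.544×10^5 × (913/1030) = 7.573×10^5 km³ of water.
Draith: ice volume = 16.1 km² × 512 m = 8.243 km³; 8.243 × (913/1030) = 7.307 km³ of water.
Total added water ≈ 7.577×10^14 m³ over 3.64×10^14 m² → Δh = 2.08 m = 208 cm.

≈ 208 cm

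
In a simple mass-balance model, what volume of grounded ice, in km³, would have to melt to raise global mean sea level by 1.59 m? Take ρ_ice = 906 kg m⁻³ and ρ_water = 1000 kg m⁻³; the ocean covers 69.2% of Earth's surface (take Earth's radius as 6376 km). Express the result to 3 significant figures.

Required water volume = Δh × A = 1.59 m × 3.54×10^14 m² = 5.621×10^14 m³ = 5.621×10^5 km³.
Ice volume = water volume × ρ_w/ρ_ice = 5.621×10^5 × 1000/906 = 6.20×10^5 km³.

≈ 6.20×10^5 km³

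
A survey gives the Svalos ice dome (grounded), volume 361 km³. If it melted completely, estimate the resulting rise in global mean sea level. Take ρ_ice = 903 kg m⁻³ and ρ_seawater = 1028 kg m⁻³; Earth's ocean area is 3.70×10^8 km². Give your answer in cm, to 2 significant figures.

≈ 0.086 cm

Svalos: 361 km³ × (903/1028) = 317.1 km³ of water.
Spread over 3.70×10^14 m² of ocean, Δh = 3.171×10^11 / 3.70×10^14 = 8.57×10^-4 m = 0.086 cm.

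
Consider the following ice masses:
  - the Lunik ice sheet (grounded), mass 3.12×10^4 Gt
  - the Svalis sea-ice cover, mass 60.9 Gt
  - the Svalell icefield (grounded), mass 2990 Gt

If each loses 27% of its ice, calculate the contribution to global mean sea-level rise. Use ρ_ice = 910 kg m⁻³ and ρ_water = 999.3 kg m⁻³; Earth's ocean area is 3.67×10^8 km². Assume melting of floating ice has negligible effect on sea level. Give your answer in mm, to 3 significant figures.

Lunik: 0.27 × 3.12×10^4 Gt = 8.424×10^15 kg; dividing by ρ_w = 999.3 kg m⁻³ gives 8.430×10^12 m³ of water.
The Svalis sea-ice cover is floating and already displaces its own weight of water, so its melt adds essentially nothing to sea level.
Svalell: 0.27 × 2990 Gt = 8.073×10^14 kg; dividing by ρ_w = 999.3 kg m⁻³ gives 8.079×10^11 m³ of water.
Total added water ≈ 9.238×10^12 m³ over 3.67×10^14 m² → Δh = 0.0252 m = 25.2 mm.

≈ 25.2 mm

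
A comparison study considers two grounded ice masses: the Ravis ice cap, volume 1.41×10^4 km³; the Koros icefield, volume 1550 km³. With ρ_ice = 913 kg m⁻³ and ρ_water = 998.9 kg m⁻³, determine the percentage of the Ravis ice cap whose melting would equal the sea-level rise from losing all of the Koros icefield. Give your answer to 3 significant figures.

≈ 11.0 %

Equal sea-level rise means equal mass of meltwater, i.e. equal mass of ice lost.
Ice mass of Koros: 1.415×10^15 kg; ice mass of Ravis: 1.287×10^16 kg.
Fraction required = 1.415×10^15 / 1.287×10^16 = 0.110 → 11.0 %.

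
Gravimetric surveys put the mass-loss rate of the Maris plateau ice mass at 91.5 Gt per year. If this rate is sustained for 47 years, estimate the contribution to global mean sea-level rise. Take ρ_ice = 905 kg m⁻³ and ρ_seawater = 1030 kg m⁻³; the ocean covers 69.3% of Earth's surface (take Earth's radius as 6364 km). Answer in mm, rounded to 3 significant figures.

Total mass lost = 91.5 Gt/yr × 47 yr = 4300 Gt = 4.300×10^15 kg.
ρ_w = 1030 kg m⁻³, so water volume = 4.300×10^15 / 1030 = 4.175×10^12 m³.
Δh = 4.175×10^12 / 3.53×10^14 = 0.0118 m = 11.8 mm.

≈ 11.8 mm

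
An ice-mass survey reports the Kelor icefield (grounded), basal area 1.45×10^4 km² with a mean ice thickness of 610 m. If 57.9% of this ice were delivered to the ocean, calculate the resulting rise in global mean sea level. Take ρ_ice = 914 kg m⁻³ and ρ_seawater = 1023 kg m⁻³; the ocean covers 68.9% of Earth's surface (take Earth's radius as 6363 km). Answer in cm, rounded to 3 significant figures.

Kelor: ice volume = 1.45×10^4 km² × 610 m = 8845 km³; 0.579 × 8845 × (914/1023) = 4576 km³ of water.
Spread over 3.51×10^14 m² of ocean, Δh = 4.576×10^12 / 3.51×10^14 = 0.0131 m = 1.31 cm.

≈ 1.31 cm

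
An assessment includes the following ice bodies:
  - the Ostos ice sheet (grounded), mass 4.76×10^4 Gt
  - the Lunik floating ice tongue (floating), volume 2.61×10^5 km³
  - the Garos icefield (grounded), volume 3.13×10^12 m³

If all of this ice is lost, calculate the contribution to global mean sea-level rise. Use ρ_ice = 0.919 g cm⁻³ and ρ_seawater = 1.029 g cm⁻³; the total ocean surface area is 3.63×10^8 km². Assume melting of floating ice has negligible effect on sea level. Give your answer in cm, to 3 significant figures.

Ostos: 4.76×10^4 Gt = 4.760×10^16 kg; dividing by ρ_w = 1.029 g cm⁻³ = 1029 kg m⁻³ gives 4.626×10^13 m³ of water.
The Lunik floating ice tongue is floating and already displaces its own weight of water, so its melt adds essentially nothing to sea level.
Garos: 3.13×10^12 m³ × (919/1029) = 2.795×10^12 m³ of water.
Total added water ≈ 4.905×10^13 m³ over 3.63×10^14 m² → Δh = 0.135 m = 13.5 cm.

≈ 13.5 cm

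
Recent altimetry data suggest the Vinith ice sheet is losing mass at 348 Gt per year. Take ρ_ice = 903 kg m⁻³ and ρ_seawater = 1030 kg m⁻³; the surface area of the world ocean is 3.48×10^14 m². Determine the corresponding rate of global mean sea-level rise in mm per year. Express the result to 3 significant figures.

ρ_w = 1030 kg m⁻³. Annual water volume added = 348 Gt / ρ_w = 3.480×10^14 kg / 1030 kg m⁻³ = 3.379×10^11 m³.
Δh per year = 3.379×10^11 / 3.48×10^14 = 9.71×10^-4 m = 0.971 mm.

≈ 0.971 mm/yr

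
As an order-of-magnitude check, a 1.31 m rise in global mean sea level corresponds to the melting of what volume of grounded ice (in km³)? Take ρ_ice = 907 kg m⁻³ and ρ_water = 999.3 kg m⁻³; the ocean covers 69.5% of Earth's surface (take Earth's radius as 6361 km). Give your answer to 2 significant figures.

≈ 5.1×10^5 km³

Required water volume = Δh × A = 1.31 m × 3.53×10^14 m² = 4.629×10^14 m³ = 4.629×10^5 km³.
Ice volume = water volume × ρ_w/ρ_ice = 4.629×10^5 × 999.3/907 = 5.1×10^5 km³.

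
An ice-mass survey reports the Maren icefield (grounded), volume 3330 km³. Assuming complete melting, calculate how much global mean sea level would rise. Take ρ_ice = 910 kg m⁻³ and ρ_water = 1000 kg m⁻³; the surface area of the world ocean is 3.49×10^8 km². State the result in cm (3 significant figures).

≈ 0.868 cm

Maren: 3330 km³ × (910/1000) = 3030 km³ of water.
Spread over 3.49×10^14 m² of ocean, Δh = 3.030×10^12 / 3.49×10^14 = 8.68×10^-3 m = 0.868 cm.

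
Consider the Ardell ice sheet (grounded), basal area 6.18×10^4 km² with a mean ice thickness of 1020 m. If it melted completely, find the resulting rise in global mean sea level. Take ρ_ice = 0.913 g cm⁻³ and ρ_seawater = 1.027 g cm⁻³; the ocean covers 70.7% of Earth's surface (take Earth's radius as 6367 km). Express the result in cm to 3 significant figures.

Ardell: ice volume = 6.18×10^4 km² × 1020 m = 6.304×10^4 km³; 6.304×10^4 × (913/1027) = 5.604×10^4 km³ of water.
Spread over 3.60×10^14 m² of ocean, Δh = 5.604×10^13 / 3.60×10^14 = 0.156 m = 15.6 cm.

≈ 15.6 cm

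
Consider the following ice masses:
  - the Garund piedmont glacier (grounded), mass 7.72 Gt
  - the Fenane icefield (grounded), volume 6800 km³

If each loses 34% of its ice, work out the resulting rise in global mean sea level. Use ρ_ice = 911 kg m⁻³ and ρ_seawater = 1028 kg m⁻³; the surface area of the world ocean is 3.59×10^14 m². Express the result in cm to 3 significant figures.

Garund: 0.34 × 7.72 Gt = 2.625×10^12 kg; dividing by ρ_w = 1028 kg m⁻³ gives 2.553×10^9 m³ of water.
Fenane: 0.34 × 6800 km³ × (911/1028) = 2049 km³ of water.
Total added water ≈ 2.051×10^12 m³ over 3.59×10^14 m² → Δh = 5.71×10^-3 m = 0.571 cm.

≈ 0.571 cm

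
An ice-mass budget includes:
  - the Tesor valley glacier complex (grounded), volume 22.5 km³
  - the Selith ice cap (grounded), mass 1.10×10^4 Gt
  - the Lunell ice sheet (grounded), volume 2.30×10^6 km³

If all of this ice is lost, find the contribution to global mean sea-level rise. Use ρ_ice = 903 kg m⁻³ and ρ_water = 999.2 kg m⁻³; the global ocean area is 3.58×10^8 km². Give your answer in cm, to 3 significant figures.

≈ 584 cm

Tesor: 22.5 km³ × (903/999.2) = 20.33 km³ of water.
Selith: 1.10×10^4 Gt = 1.100×10^16 kg; dividing by ρ_w = 999.2 kg m⁻³ gives 1.101×10^13 m³ of water.
Lunell: 2.30×10^6 km³ × (903/999.2) = 2.079×10^6 km³ of water.
Total added water ≈ 2.090×10^15 m³ over 3.58×10^14 m² → Δh = 5.84 m = 584 cm.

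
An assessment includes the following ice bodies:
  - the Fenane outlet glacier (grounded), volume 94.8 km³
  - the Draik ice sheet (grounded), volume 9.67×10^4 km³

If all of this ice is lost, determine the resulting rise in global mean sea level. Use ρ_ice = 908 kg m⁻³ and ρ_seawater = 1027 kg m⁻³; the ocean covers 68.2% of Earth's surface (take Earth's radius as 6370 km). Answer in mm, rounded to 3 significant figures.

Fenane: 94.8 km³ × (908/1027) = 83.82 km³ of water.
Draik: 9.67×10^4 km³ × (908/1027) = 8.550×10^4 km³ of water.
Total added water ≈ 8.558×10^13 m³ over 3.48×10^14 m² → Δh = 0.246 m = 246 mm.

≈ 246 mm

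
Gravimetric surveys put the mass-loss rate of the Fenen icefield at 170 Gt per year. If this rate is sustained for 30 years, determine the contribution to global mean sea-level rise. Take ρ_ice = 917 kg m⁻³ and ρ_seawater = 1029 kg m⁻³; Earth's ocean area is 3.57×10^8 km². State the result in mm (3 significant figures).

≈ 13.9 mm

Total mass lost = 170 Gt/yr × 30 yr = 5100 Gt = 5.100×10^15 kg.
ρ_w = 1029 kg m⁻³, so water volume = 5.100×10^15 / 1029 = 4.956×10^12 m³.
Δh = 4.956×10^12 / 3.57×10^14 = 0.0139 m = 13.9 mm.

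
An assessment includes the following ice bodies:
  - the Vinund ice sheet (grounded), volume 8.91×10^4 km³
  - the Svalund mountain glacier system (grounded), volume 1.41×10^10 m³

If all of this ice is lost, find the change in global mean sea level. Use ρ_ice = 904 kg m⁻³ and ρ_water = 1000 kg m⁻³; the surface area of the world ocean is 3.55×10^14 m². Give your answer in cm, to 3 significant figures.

Vinund: 8.91×10^4 km³ × (904/1000) = 8.055×10^4 km³ of water.
Svalund: 1.41×10^10 m³ × (904/1000) = 1.275×10^10 m³ of water.
Total added water ≈ 8.056×10^13 m³ over 3.55×10^14 m² → Δh = 0.227 m = 22.7 cm.

≈ 22.7 cm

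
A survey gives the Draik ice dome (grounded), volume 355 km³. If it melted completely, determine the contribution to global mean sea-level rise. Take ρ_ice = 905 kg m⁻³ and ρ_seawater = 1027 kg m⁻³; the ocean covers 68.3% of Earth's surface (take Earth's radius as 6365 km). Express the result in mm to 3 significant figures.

≈ 0.900 mm

Draik: 355 km³ × (905/1027) = 312.8 km³ of water.
Spread over 3.48×10^14 m² of ocean, Δh = 3.128×10^11 / 3.48×10^14 = 9.00×10^-4 m = 0.900 mm.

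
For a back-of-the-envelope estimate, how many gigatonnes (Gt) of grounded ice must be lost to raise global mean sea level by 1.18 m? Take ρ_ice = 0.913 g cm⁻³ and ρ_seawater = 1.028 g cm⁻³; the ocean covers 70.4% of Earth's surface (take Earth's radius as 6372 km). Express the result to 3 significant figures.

≈ 4.36×10^5 Gt

Required water volume = Δh × A = 1.18 m × 3.59×10^14 m² = 4.239×10^14 m³.
ρ_w = 1.028 g cm⁻³ = 1028 kg m⁻³, so the mass of water = 4.239×10^14 m³ × 1028 kg m⁻³ = 4.357×10^17 kg = 4.36×10^5 Gt (and the same mass of ice, by conservation).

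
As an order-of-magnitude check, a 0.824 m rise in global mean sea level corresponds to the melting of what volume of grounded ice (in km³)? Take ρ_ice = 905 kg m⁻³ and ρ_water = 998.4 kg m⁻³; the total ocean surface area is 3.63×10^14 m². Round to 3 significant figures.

Required water volume = Δh × A = 0.824 m × 3.63×10^14 m² = 2.991×10^14 m³ = 2.991×10^5 km³.
Ice volume = water volume × ρ_w/ρ_ice = 2.991×10^5 × 998.4/905 = 3.30×10^5 km³.

≈ 3.30×10^5 km³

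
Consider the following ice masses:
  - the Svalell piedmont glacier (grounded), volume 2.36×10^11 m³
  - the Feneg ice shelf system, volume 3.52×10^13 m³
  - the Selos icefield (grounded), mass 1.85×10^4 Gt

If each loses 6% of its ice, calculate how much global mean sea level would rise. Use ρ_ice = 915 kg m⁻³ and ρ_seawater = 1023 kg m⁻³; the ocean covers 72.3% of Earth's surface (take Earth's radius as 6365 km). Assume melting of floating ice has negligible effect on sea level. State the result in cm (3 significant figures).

≈ 0.298 cm

Svalell: 0.06 × 2.36×10^11 m³ × (915/1023) = 1.267×10^10 m³ of water.
The Feneg ice shelf system is floating and already displaces its own weight of water, so its melt adds essentially nothing to sea level.
Selos: 0.06 × 1.85×10^4 Gt = 1.110×10^15 kg; dividing by ρ_w = 1023 kg m⁻³ gives 1.085×10^12 m³ of water.
Total added water ≈ 1.098×10^12 m³ over 3.68×10^14 m² → Δh = 2.98×10^-3 m = 0.298 cm.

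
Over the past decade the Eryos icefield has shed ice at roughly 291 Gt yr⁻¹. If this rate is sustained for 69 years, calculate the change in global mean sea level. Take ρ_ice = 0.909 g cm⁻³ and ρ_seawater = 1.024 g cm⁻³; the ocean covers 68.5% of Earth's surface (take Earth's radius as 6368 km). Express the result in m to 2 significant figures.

Total mass lost = 291 Gt/yr × 69 yr = 2.008×10^4 Gt = 2.008×10^16 kg.
ρ_w = 1.024 g cm⁻³ = 1024 kg m⁻³, so water volume = 2.008×10^16 / 1024 = 1.961×10^13 m³.
Δh = 1.961×10^13 / 3.49×10^14 = 0.0562 m.

≈ 0.056 m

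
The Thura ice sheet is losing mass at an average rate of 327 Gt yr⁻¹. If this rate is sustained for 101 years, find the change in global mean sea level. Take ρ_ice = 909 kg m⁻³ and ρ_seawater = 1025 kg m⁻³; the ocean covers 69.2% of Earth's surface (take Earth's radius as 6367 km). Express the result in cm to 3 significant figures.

≈ 9.14 cm

Total mass lost = 327 Gt/yr × 101 yr = 3.303×10^4 Gt = 3.303×10^16 kg.
ρ_w = 1025 kg m⁻³, so water volume = 3.303×10^16 / 1025 = 3.222×10^13 m³.
Δh = 3.222×10^13 / 3.53×10^14 = 0.0914 m = 9.14 cm.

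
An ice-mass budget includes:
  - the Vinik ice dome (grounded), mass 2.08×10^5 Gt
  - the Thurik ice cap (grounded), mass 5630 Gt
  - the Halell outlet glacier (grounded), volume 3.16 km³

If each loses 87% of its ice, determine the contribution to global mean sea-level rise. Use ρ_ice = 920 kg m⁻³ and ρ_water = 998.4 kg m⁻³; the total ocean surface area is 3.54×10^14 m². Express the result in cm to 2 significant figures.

Vinik: 0.87 × 2.08×10^5 Gt = 1.810×10^17 kg; dividing by ρ_w = 998.4 kg m⁻³ gives 1.812×10^14 m³ of water.
Thurik: 0.87 × 5630 Gt = 4.898×10^15 kg; dividing by ρ_w = 998.4 kg m⁻³ gives 4.906×10^12 m³ of water.
Halell: 0.87 × 3.16 km³ × (920/998.4) = 2.533 km³ of water.
Total added water ≈ 1.862×10^14 m³ over 3.54×10^14 m² → Δh = 0.526 m = 53 cm.

≈ 53 cm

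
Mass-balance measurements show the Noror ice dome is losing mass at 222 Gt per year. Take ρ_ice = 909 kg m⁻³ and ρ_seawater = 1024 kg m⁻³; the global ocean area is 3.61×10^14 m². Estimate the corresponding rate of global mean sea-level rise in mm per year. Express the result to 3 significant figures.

≈ 0.601 mm/yr

ρ_w = 1024 kg m⁻³. Annual water volume added = 222 Gt / ρ_w = 2.220×10^14 kg / 1024 kg m⁻³ = 2.168×10^11 m³.
Δh per year = 2.168×10^11 / 3.61×10^14 = 6.01×10^-4 m = 0.601 mm.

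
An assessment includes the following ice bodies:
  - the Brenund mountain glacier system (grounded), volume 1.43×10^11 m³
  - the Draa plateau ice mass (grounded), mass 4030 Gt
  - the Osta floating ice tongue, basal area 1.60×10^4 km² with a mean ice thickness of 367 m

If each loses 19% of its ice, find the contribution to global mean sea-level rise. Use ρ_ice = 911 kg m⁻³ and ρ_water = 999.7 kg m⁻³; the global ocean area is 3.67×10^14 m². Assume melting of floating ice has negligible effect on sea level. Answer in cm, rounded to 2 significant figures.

Brenund: 0.19 × 1.43×10^11 m³ × (911/999.7) = 2.476×10^10 m³ of water.
Draa: 0.19 × 4030 Gt = 7.657×10^14 kg; dividing by ρ_w = 999.7 kg m⁻³ gives 7.659×10^11 m³ of water.
The Osta floating ice tongue is floating and already displaces its own weight of water, so its melt adds essentially nothing to sea level.
Total added water ≈ 7.907×10^11 m³ over 3.67×10^14 m² → Δh = 2.15×10^-3 m = 0.22 cm.

≈ 0.22 cm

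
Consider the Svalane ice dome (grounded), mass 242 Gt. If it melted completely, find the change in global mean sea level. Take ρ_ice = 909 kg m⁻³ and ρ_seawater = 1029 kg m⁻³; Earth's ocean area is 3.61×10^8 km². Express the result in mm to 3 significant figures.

≈ 0.651 mm

Svalane: 242 Gt = 2.420×10^14 kg; dividing by ρ_w = 1029 kg m⁻³ gives 2.352×10^11 m³ of water.
Spread over 3.61×10^14 m² of ocean, Δh = 2.352×10^11 / 3.61×10^14 = 6.51×10^-4 m = 0.651 mm.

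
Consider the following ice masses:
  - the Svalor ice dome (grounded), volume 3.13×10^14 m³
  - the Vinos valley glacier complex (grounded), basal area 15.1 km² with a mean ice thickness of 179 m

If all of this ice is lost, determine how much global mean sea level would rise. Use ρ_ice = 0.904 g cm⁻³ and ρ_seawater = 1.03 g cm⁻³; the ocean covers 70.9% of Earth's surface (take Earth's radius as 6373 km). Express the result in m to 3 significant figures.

≈ 0.759 m

Svalor: 3.13×10^14 m³ × (904/1030) = 2.747×10^14 m³ of water.
Vinos: ice volume = 15.1 km² × 179 m = 2.703 km³; 2.703 × (904/1030) = 2.372 km³ of water.
Total added water ≈ 2.747×10^14 m³ over 3.62×10^14 m² → Δh = 0.759 m.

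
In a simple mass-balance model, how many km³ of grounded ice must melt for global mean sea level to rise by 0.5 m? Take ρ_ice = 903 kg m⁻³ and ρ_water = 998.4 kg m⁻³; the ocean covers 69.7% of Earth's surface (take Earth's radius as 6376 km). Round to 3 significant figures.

≈ 1.97×10^5 km³

Required water volume = Δh × A = 0.5 m × 3.56×10^14 m² = 1.780×10^14 m³ = 1.780×10^5 km³.
Ice volume = water volume × ρ_w/ρ_ice = 1.780×10^5 × 998.4/903 = 1.97×10^5 km³.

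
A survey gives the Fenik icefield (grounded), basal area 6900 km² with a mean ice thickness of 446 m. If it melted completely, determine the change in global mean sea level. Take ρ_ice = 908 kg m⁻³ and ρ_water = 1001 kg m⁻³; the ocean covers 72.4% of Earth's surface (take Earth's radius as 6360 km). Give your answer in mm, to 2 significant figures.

≈ 7.6 mm

Fenik: ice volume = 6900 km² × 446 m = 3077 km³; 3077 × (908/1001) = 2791 km³ of water.
Spread over 3.68×10^14 m² of ocean, Δh = 2.791×10^12 / 3.68×10^14 = 7.59×10^-3 m = 7.6 mm.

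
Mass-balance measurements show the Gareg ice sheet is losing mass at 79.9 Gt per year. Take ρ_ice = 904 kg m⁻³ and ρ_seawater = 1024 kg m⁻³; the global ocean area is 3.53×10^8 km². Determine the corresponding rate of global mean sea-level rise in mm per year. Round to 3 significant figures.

≈ 0.221 mm/yr

ρ_w = 1024 kg m⁻³. Annual water volume added = 79.9 Gt / ρ_w = 7.990×10^13 kg / 1024 kg m⁻³ = 7.803×10^10 m³.
Δh per year = 7.803×10^10 / 3.53×10^14 = 2.21×10^-4 m = 0.221 mm.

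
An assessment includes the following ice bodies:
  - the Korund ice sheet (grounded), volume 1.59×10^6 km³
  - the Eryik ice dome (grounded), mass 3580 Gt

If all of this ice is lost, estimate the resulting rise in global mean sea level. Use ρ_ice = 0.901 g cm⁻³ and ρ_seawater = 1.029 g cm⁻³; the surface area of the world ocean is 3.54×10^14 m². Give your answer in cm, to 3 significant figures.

≈ 394 cm

Korund: 1.59×10^6 km³ × (901/1029) = 1.392×10^6 km³ of water.
Eryik: 3580 Gt = 3.580×10^15 kg; dividing by ρ_w = 1.029 g cm⁻³ = 1029 kg m⁻³ gives 3.479×10^12 m³ of water.
Total added water ≈ 1.396×10^15 m³ over 3.54×10^14 m² → Δh = 3.94 m = 394 cm.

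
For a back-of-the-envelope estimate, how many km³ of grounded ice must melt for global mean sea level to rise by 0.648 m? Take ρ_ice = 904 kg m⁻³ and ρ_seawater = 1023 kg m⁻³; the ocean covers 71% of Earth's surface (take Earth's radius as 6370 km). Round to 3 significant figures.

Required water volume = Δh × A = 0.648 m × 3.62×10^14 m² = 2.346×10^14 m³ = 2.346×10^5 km³.
Ice volume = water volume × ρ_w/ρ_ice = 2.346×10^5 × 1023/904 = 2.65×10^5 km³.

≈ 2.65×10^5 km³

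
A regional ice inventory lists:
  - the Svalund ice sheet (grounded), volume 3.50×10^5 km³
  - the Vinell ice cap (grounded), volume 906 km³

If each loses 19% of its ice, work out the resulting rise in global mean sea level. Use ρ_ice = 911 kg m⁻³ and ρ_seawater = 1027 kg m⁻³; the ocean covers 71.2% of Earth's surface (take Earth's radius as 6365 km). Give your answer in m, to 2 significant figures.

≈ 0.16 m

Svalund: 0.19 × 3.50×10^5 km³ × (911/1027) = 5.899×10^4 km³ of water.
Vinell: 0.19 × 906 km³ × (911/1027) = 152.7 km³ of water.
Total added water ≈ 5.914×10^13 m³ over 3.62×10^14 m² → Δh = 0.163 m.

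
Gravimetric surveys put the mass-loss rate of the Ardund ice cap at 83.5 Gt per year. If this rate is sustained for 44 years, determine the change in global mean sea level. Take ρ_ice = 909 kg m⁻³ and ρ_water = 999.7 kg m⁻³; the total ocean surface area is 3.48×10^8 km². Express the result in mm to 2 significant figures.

Total mass lost = 83.5 Gt/yr × 44 yr = 3674 Gt = 3.674×10^15 kg.
ρ_w = 999.7 kg m⁻³, so water volume = 3.674×10^15 / 999.7 = 3.675×10^12 m³.
Δh = 3.675×10^12 / 3.48×10^14 = 0.0106 m = 11 mm.

≈ 11 mm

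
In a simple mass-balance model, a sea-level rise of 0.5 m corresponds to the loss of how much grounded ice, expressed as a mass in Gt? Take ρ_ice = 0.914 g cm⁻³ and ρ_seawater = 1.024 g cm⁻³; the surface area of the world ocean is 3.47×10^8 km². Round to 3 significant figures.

≈ 1.78×10^5 Gt

Required water volume = Δh × A = 0.5 m × 3.47×10^14 m² = 1.735×10^14 m³.
ρ_w = 1.024 g cm⁻³ = 1024 kg m⁻³, so the mass of water = 1.735×10^14 m³ × 1024 kg m⁻³ = 1.777×10^17 kg = 1.78×10^5 Gt (and the same mass of ice, by conservation).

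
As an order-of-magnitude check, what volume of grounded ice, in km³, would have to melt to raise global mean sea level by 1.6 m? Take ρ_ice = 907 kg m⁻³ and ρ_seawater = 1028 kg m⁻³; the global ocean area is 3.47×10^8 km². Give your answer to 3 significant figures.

≈ 6.29×10^5 km³

Required water volume = Δh × A = 1.6 m × 3.47×10^14 m² = 5.552×10^14 m³ = 5.552×10^5 km³.
Ice volume = water volume × ρ_w/ρ_ice = 5.552×10^5 × 1028/907 = 6.29×10^5 km³.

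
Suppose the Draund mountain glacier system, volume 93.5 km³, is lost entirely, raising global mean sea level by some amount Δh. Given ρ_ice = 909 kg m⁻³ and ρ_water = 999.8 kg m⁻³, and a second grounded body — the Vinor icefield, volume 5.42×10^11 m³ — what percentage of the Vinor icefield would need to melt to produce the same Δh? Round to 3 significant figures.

≈ 17.3 %

Equal sea-level rise means equal mass of meltwater, i.e. equal mass of ice lost.
Ice mass of Draund: 8.499×10^13 kg; ice mass of Vinor: 4.927×10^14 kg.
Fraction required = 8.499×10^13 / 4.927×10^14 = 0.173 → 17.3 %.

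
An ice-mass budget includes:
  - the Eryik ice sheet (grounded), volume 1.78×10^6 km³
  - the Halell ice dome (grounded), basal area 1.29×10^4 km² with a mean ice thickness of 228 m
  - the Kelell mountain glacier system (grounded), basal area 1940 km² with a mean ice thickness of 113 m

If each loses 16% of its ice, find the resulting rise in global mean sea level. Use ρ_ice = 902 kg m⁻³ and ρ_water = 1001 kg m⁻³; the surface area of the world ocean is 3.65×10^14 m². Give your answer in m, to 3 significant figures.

≈ 0.704 m

Eryik: 0.16 × 1.78×10^6 km³ × (902/1001) = 2.566×10^5 km³ of water.
Halell: ice volume = 1.29×10^4 km² × 228 m = 2941 km³; 0.16 × 2941 × (902/1001) = 424.0 km³ of water.
Kelell: ice volume = 1940 km² × 113 m = 219.2 km³; 0.16 × 219.2 × (902/1001) = 31.61 km³ of water.
Total added water ≈ 2.571×10^14 m³ over 3.65×10^14 m² → Δh = 0.704 m.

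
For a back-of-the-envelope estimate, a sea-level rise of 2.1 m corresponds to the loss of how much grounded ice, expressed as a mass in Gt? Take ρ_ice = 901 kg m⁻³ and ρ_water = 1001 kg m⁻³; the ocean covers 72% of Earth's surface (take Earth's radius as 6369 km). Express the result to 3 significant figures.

≈ 7.72×10^5 Gt

Required water volume = Δh × A = 2.1 m × 3.67×10^14 m² = 7.707×10^14 m³.
ρ_w = 1001 kg m⁻³, so the mass of water = 7.707×10^14 m³ × 1001 kg m⁻³ = 7.715×10^17 kg = 7.72×10^5 Gt (and the same mass of ice, by conservation).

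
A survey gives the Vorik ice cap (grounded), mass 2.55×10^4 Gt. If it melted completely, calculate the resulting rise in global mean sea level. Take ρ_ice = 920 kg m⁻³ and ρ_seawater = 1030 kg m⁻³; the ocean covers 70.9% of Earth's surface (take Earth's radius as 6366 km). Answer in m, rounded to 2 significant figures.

Vorik: 2.55×10^4 Gt = 2.550×10^16 kg; dividing by ρ_w = 1030 kg m⁻³ gives 2.476×10^13 m³ of water.
Spread over 3.61×10^14 m² of ocean, Δh = 2.476×10^13 / 3.61×10^14 = 0.0686 m.

≈ 0.069 m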